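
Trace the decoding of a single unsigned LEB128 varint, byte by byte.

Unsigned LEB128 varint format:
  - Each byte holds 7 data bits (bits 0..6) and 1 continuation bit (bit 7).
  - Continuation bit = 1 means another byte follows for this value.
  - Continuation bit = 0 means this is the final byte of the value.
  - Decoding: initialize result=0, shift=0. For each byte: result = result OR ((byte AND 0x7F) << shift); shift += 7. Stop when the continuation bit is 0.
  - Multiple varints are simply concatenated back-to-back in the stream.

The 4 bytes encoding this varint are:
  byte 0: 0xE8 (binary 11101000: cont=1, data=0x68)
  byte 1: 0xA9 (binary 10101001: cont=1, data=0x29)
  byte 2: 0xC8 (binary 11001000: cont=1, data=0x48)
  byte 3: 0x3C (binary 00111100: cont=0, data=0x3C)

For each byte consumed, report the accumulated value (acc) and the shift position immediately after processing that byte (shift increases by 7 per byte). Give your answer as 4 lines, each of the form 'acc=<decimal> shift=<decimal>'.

byte 0=0xE8: payload=0x68=104, contrib = 104<<0 = 104; acc -> 104, shift -> 7
byte 1=0xA9: payload=0x29=41, contrib = 41<<7 = 5248; acc -> 5352, shift -> 14
byte 2=0xC8: payload=0x48=72, contrib = 72<<14 = 1179648; acc -> 1185000, shift -> 21
byte 3=0x3C: payload=0x3C=60, contrib = 60<<21 = 125829120; acc -> 127014120, shift -> 28

Answer: acc=104 shift=7
acc=5352 shift=14
acc=1185000 shift=21
acc=127014120 shift=28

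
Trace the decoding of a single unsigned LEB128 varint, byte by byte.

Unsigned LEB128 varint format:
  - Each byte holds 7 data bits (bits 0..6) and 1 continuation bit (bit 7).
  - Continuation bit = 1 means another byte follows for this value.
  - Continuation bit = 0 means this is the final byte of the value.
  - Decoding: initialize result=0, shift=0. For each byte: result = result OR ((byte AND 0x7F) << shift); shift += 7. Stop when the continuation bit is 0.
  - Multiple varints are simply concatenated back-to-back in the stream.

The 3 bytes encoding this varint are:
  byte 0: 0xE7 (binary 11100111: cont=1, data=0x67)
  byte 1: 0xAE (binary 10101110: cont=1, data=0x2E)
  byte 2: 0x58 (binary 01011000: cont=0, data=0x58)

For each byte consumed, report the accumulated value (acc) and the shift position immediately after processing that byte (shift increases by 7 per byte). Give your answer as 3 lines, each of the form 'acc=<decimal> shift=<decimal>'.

Answer: acc=103 shift=7
acc=5991 shift=14
acc=1447783 shift=21

Derivation:
byte 0=0xE7: payload=0x67=103, contrib = 103<<0 = 103; acc -> 103, shift -> 7
byte 1=0xAE: payload=0x2E=46, contrib = 46<<7 = 5888; acc -> 5991, shift -> 14
byte 2=0x58: payload=0x58=88, contrib = 88<<14 = 1441792; acc -> 1447783, shift -> 21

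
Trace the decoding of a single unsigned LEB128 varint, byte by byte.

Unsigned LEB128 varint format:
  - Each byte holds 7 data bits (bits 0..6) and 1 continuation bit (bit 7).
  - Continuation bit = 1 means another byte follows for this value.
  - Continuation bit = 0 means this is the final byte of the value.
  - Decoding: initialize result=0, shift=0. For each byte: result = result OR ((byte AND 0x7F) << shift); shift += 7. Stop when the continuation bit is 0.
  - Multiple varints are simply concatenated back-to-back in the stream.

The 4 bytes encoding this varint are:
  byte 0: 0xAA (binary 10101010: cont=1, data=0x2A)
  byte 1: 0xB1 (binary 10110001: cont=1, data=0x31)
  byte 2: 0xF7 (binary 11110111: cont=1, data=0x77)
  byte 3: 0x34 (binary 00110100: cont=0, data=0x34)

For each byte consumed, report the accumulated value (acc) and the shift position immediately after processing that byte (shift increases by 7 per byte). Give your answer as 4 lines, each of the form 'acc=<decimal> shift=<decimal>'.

byte 0=0xAA: payload=0x2A=42, contrib = 42<<0 = 42; acc -> 42, shift -> 7
byte 1=0xB1: payload=0x31=49, contrib = 49<<7 = 6272; acc -> 6314, shift -> 14
byte 2=0xF7: payload=0x77=119, contrib = 119<<14 = 1949696; acc -> 1956010, shift -> 21
byte 3=0x34: payload=0x34=52, contrib = 52<<21 = 109051904; acc -> 111007914, shift -> 28

Answer: acc=42 shift=7
acc=6314 shift=14
acc=1956010 shift=21
acc=111007914 shift=28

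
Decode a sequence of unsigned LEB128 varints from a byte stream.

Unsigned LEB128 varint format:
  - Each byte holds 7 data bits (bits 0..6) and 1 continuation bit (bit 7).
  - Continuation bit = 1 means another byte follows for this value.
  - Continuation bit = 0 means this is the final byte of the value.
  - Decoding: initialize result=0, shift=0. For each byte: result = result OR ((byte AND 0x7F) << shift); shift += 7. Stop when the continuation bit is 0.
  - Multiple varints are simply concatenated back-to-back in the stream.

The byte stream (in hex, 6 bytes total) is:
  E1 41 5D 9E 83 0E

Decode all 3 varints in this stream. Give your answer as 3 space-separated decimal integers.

Answer: 8417 93 229790

Derivation:
  byte[0]=0xE1 cont=1 payload=0x61=97: acc |= 97<<0 -> acc=97 shift=7
  byte[1]=0x41 cont=0 payload=0x41=65: acc |= 65<<7 -> acc=8417 shift=14 [end]
Varint 1: bytes[0:2] = E1 41 -> value 8417 (2 byte(s))
  byte[2]=0x5D cont=0 payload=0x5D=93: acc |= 93<<0 -> acc=93 shift=7 [end]
Varint 2: bytes[2:3] = 5D -> value 93 (1 byte(s))
  byte[3]=0x9E cont=1 payload=0x1E=30: acc |= 30<<0 -> acc=30 shift=7
  byte[4]=0x83 cont=1 payload=0x03=3: acc |= 3<<7 -> acc=414 shift=14
  byte[5]=0x0E cont=0 payload=0x0E=14: acc |= 14<<14 -> acc=229790 shift=21 [end]
Varint 3: bytes[3:6] = 9E 83 0E -> value 229790 (3 byte(s))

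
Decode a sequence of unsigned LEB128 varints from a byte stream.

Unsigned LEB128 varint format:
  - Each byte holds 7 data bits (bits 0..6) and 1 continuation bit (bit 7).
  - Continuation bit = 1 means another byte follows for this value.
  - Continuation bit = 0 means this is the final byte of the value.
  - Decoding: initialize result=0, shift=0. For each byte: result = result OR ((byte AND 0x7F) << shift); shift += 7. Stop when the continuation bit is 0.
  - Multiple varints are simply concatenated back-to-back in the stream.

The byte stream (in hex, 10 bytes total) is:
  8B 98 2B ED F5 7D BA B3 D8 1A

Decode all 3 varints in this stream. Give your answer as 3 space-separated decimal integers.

Answer: 707595 2063085 55974330

Derivation:
  byte[0]=0x8B cont=1 payload=0x0B=11: acc |= 11<<0 -> acc=11 shift=7
  byte[1]=0x98 cont=1 payload=0x18=24: acc |= 24<<7 -> acc=3083 shift=14
  byte[2]=0x2B cont=0 payload=0x2B=43: acc |= 43<<14 -> acc=707595 shift=21 [end]
Varint 1: bytes[0:3] = 8B 98 2B -> value 707595 (3 byte(s))
  byte[3]=0xED cont=1 payload=0x6D=109: acc |= 109<<0 -> acc=109 shift=7
  byte[4]=0xF5 cont=1 payload=0x75=117: acc |= 117<<7 -> acc=15085 shift=14
  byte[5]=0x7D cont=0 payload=0x7D=125: acc |= 125<<14 -> acc=2063085 shift=21 [end]
Varint 2: bytes[3:6] = ED F5 7D -> value 2063085 (3 byte(s))
  byte[6]=0xBA cont=1 payload=0x3A=58: acc |= 58<<0 -> acc=58 shift=7
  byte[7]=0xB3 cont=1 payload=0x33=51: acc |= 51<<7 -> acc=6586 shift=14
  byte[8]=0xD8 cont=1 payload=0x58=88: acc |= 88<<14 -> acc=1448378 shift=21
  byte[9]=0x1A cont=0 payload=0x1A=26: acc |= 26<<21 -> acc=55974330 shift=28 [end]
Varint 3: bytes[6:10] = BA B3 D8 1A -> value 55974330 (4 byte(s))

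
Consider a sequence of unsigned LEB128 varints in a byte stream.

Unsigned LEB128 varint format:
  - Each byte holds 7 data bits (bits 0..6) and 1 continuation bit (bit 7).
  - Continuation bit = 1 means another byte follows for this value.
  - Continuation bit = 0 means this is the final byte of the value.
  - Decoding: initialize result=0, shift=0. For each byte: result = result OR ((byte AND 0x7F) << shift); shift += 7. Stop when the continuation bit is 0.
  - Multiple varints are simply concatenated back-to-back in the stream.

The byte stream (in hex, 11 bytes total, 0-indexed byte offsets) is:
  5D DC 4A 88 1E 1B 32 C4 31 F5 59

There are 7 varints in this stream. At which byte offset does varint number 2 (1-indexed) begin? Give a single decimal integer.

  byte[0]=0x5D cont=0 payload=0x5D=93: acc |= 93<<0 -> acc=93 shift=7 [end]
Varint 1: bytes[0:1] = 5D -> value 93 (1 byte(s))
  byte[1]=0xDC cont=1 payload=0x5C=92: acc |= 92<<0 -> acc=92 shift=7
  byte[2]=0x4A cont=0 payload=0x4A=74: acc |= 74<<7 -> acc=9564 shift=14 [end]
Varint 2: bytes[1:3] = DC 4A -> value 9564 (2 byte(s))
  byte[3]=0x88 cont=1 payload=0x08=8: acc |= 8<<0 -> acc=8 shift=7
  byte[4]=0x1E cont=0 payload=0x1E=30: acc |= 30<<7 -> acc=3848 shift=14 [end]
Varint 3: bytes[3:5] = 88 1E -> value 3848 (2 byte(s))
  byte[5]=0x1B cont=0 payload=0x1B=27: acc |= 27<<0 -> acc=27 shift=7 [end]
Varint 4: bytes[5:6] = 1B -> value 27 (1 byte(s))
  byte[6]=0x32 cont=0 payload=0x32=50: acc |= 50<<0 -> acc=50 shift=7 [end]
Varint 5: bytes[6:7] = 32 -> value 50 (1 byte(s))
  byte[7]=0xC4 cont=1 payload=0x44=68: acc |= 68<<0 -> acc=68 shift=7
  byte[8]=0x31 cont=0 payload=0x31=49: acc |= 49<<7 -> acc=6340 shift=14 [end]
Varint 6: bytes[7:9] = C4 31 -> value 6340 (2 byte(s))
  byte[9]=0xF5 cont=1 payload=0x75=117: acc |= 117<<0 -> acc=117 shift=7
  byte[10]=0x59 cont=0 payload=0x59=89: acc |= 89<<7 -> acc=11509 shift=14 [end]
Varint 7: bytes[9:11] = F5 59 -> value 11509 (2 byte(s))

Answer: 1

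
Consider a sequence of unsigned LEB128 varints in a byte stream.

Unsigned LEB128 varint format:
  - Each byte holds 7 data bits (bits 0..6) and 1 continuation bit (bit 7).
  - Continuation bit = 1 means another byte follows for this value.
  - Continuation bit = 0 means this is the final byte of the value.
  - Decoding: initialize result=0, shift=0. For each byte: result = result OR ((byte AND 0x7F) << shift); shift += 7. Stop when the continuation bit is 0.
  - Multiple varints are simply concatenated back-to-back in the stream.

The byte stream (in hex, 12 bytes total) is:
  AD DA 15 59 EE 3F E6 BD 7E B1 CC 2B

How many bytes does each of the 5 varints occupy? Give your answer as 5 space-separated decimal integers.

Answer: 3 1 2 3 3

Derivation:
  byte[0]=0xAD cont=1 payload=0x2D=45: acc |= 45<<0 -> acc=45 shift=7
  byte[1]=0xDA cont=1 payload=0x5A=90: acc |= 90<<7 -> acc=11565 shift=14
  byte[2]=0x15 cont=0 payload=0x15=21: acc |= 21<<14 -> acc=355629 shift=21 [end]
Varint 1: bytes[0:3] = AD DA 15 -> value 355629 (3 byte(s))
  byte[3]=0x59 cont=0 payload=0x59=89: acc |= 89<<0 -> acc=89 shift=7 [end]
Varint 2: bytes[3:4] = 59 -> value 89 (1 byte(s))
  byte[4]=0xEE cont=1 payload=0x6E=110: acc |= 110<<0 -> acc=110 shift=7
  byte[5]=0x3F cont=0 payload=0x3F=63: acc |= 63<<7 -> acc=8174 shift=14 [end]
Varint 3: bytes[4:6] = EE 3F -> value 8174 (2 byte(s))
  byte[6]=0xE6 cont=1 payload=0x66=102: acc |= 102<<0 -> acc=102 shift=7
  byte[7]=0xBD cont=1 payload=0x3D=61: acc |= 61<<7 -> acc=7910 shift=14
  byte[8]=0x7E cont=0 payload=0x7E=126: acc |= 126<<14 -> acc=2072294 shift=21 [end]
Varint 4: bytes[6:9] = E6 BD 7E -> value 2072294 (3 byte(s))
  byte[9]=0xB1 cont=1 payload=0x31=49: acc |= 49<<0 -> acc=49 shift=7
  byte[10]=0xCC cont=1 payload=0x4C=76: acc |= 76<<7 -> acc=9777 shift=14
  byte[11]=0x2B cont=0 payload=0x2B=43: acc |= 43<<14 -> acc=714289 shift=21 [end]
Varint 5: bytes[9:12] = B1 CC 2B -> value 714289 (3 byte(s))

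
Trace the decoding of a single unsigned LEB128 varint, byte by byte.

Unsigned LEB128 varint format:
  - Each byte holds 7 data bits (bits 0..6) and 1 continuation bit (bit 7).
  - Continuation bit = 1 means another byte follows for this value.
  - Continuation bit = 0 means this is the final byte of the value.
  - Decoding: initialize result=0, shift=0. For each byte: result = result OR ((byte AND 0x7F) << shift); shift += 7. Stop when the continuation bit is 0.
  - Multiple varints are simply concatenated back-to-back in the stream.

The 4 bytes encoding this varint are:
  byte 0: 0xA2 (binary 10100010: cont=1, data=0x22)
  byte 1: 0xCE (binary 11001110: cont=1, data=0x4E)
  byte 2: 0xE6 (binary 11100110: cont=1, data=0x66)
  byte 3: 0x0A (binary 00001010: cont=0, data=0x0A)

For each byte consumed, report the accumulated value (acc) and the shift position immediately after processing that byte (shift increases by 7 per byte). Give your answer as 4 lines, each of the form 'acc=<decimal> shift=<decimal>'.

Answer: acc=34 shift=7
acc=10018 shift=14
acc=1681186 shift=21
acc=22652706 shift=28

Derivation:
byte 0=0xA2: payload=0x22=34, contrib = 34<<0 = 34; acc -> 34, shift -> 7
byte 1=0xCE: payload=0x4E=78, contrib = 78<<7 = 9984; acc -> 10018, shift -> 14
byte 2=0xE6: payload=0x66=102, contrib = 102<<14 = 1671168; acc -> 1681186, shift -> 21
byte 3=0x0A: payload=0x0A=10, contrib = 10<<21 = 20971520; acc -> 22652706, shift -> 28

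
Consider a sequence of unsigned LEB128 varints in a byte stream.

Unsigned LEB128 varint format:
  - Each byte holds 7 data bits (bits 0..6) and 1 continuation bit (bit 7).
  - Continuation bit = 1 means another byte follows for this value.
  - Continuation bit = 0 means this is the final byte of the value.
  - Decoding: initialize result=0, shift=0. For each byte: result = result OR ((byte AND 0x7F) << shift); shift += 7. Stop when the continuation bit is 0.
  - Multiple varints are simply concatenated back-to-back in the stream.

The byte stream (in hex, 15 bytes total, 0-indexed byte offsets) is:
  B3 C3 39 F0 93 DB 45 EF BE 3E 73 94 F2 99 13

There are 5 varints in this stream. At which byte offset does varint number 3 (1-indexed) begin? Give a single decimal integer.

Answer: 7

Derivation:
  byte[0]=0xB3 cont=1 payload=0x33=51: acc |= 51<<0 -> acc=51 shift=7
  byte[1]=0xC3 cont=1 payload=0x43=67: acc |= 67<<7 -> acc=8627 shift=14
  byte[2]=0x39 cont=0 payload=0x39=57: acc |= 57<<14 -> acc=942515 shift=21 [end]
Varint 1: bytes[0:3] = B3 C3 39 -> value 942515 (3 byte(s))
  byte[3]=0xF0 cont=1 payload=0x70=112: acc |= 112<<0 -> acc=112 shift=7
  byte[4]=0x93 cont=1 payload=0x13=19: acc |= 19<<7 -> acc=2544 shift=14
  byte[5]=0xDB cont=1 payload=0x5B=91: acc |= 91<<14 -> acc=1493488 shift=21
  byte[6]=0x45 cont=0 payload=0x45=69: acc |= 69<<21 -> acc=146196976 shift=28 [end]
Varint 2: bytes[3:7] = F0 93 DB 45 -> value 146196976 (4 byte(s))
  byte[7]=0xEF cont=1 payload=0x6F=111: acc |= 111<<0 -> acc=111 shift=7
  byte[8]=0xBE cont=1 payload=0x3E=62: acc |= 62<<7 -> acc=8047 shift=14
  byte[9]=0x3E cont=0 payload=0x3E=62: acc |= 62<<14 -> acc=1023855 shift=21 [end]
Varint 3: bytes[7:10] = EF BE 3E -> value 1023855 (3 byte(s))
  byte[10]=0x73 cont=0 payload=0x73=115: acc |= 115<<0 -> acc=115 shift=7 [end]
Varint 4: bytes[10:11] = 73 -> value 115 (1 byte(s))
  byte[11]=0x94 cont=1 payload=0x14=20: acc |= 20<<0 -> acc=20 shift=7
  byte[12]=0xF2 cont=1 payload=0x72=114: acc |= 114<<7 -> acc=14612 shift=14
  byte[13]=0x99 cont=1 payload=0x19=25: acc |= 25<<14 -> acc=424212 shift=21
  byte[14]=0x13 cont=0 payload=0x13=19: acc |= 19<<21 -> acc=40270100 shift=28 [end]
Varint 5: bytes[11:15] = 94 F2 99 13 -> value 40270100 (4 byte(s))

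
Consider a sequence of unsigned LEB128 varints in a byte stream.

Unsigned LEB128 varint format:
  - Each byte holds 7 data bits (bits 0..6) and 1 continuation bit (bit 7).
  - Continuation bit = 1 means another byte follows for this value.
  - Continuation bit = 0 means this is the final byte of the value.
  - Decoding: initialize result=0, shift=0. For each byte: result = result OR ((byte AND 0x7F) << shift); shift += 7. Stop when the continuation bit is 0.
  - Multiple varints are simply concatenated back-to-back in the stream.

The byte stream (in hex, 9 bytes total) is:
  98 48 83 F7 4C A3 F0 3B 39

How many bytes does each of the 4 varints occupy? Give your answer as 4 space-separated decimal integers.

Answer: 2 3 3 1

Derivation:
  byte[0]=0x98 cont=1 payload=0x18=24: acc |= 24<<0 -> acc=24 shift=7
  byte[1]=0x48 cont=0 payload=0x48=72: acc |= 72<<7 -> acc=9240 shift=14 [end]
Varint 1: bytes[0:2] = 98 48 -> value 9240 (2 byte(s))
  byte[2]=0x83 cont=1 payload=0x03=3: acc |= 3<<0 -> acc=3 shift=7
  byte[3]=0xF7 cont=1 payload=0x77=119: acc |= 119<<7 -> acc=15235 shift=14
  byte[4]=0x4C cont=0 payload=0x4C=76: acc |= 76<<14 -> acc=1260419 shift=21 [end]
Varint 2: bytes[2:5] = 83 F7 4C -> value 1260419 (3 byte(s))
  byte[5]=0xA3 cont=1 payload=0x23=35: acc |= 35<<0 -> acc=35 shift=7
  byte[6]=0xF0 cont=1 payload=0x70=112: acc |= 112<<7 -> acc=14371 shift=14
  byte[7]=0x3B cont=0 payload=0x3B=59: acc |= 59<<14 -> acc=981027 shift=21 [end]
Varint 3: bytes[5:8] = A3 F0 3B -> value 981027 (3 byte(s))
  byte[8]=0x39 cont=0 payload=0x39=57: acc |= 57<<0 -> acc=57 shift=7 [end]
Varint 4: bytes[8:9] = 39 -> value 57 (1 byte(s))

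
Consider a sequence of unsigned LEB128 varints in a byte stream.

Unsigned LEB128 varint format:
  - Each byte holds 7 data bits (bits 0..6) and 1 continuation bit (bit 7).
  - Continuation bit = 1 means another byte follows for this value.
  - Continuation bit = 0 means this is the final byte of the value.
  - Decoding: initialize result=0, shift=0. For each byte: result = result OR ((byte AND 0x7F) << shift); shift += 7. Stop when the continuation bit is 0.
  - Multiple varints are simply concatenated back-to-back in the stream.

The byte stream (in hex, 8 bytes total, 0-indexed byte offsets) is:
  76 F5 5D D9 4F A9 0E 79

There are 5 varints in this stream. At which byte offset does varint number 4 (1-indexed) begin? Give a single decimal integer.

  byte[0]=0x76 cont=0 payload=0x76=118: acc |= 118<<0 -> acc=118 shift=7 [end]
Varint 1: bytes[0:1] = 76 -> value 118 (1 byte(s))
  byte[1]=0xF5 cont=1 payload=0x75=117: acc |= 117<<0 -> acc=117 shift=7
  byte[2]=0x5D cont=0 payload=0x5D=93: acc |= 93<<7 -> acc=12021 shift=14 [end]
Varint 2: bytes[1:3] = F5 5D -> value 12021 (2 byte(s))
  byte[3]=0xD9 cont=1 payload=0x59=89: acc |= 89<<0 -> acc=89 shift=7
  byte[4]=0x4F cont=0 payload=0x4F=79: acc |= 79<<7 -> acc=10201 shift=14 [end]
Varint 3: bytes[3:5] = D9 4F -> value 10201 (2 byte(s))
  byte[5]=0xA9 cont=1 payload=0x29=41: acc |= 41<<0 -> acc=41 shift=7
  byte[6]=0x0E cont=0 payload=0x0E=14: acc |= 14<<7 -> acc=1833 shift=14 [end]
Varint 4: bytes[5:7] = A9 0E -> value 1833 (2 byte(s))
  byte[7]=0x79 cont=0 payload=0x79=121: acc |= 121<<0 -> acc=121 shift=7 [end]
Varint 5: bytes[7:8] = 79 -> value 121 (1 byte(s))

Answer: 5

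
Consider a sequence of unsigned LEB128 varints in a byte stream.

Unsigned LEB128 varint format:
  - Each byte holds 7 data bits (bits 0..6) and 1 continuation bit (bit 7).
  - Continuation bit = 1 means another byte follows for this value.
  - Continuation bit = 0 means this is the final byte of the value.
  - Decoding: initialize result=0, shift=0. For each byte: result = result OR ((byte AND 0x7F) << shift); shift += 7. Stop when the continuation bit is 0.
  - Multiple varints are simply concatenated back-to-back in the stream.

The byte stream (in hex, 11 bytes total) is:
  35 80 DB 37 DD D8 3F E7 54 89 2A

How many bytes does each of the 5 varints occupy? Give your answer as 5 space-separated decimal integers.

  byte[0]=0x35 cont=0 payload=0x35=53: acc |= 53<<0 -> acc=53 shift=7 [end]
Varint 1: bytes[0:1] = 35 -> value 53 (1 byte(s))
  byte[1]=0x80 cont=1 payload=0x00=0: acc |= 0<<0 -> acc=0 shift=7
  byte[2]=0xDB cont=1 payload=0x5B=91: acc |= 91<<7 -> acc=11648 shift=14
  byte[3]=0x37 cont=0 payload=0x37=55: acc |= 55<<14 -> acc=912768 shift=21 [end]
Varint 2: bytes[1:4] = 80 DB 37 -> value 912768 (3 byte(s))
  byte[4]=0xDD cont=1 payload=0x5D=93: acc |= 93<<0 -> acc=93 shift=7
  byte[5]=0xD8 cont=1 payload=0x58=88: acc |= 88<<7 -> acc=11357 shift=14
  byte[6]=0x3F cont=0 payload=0x3F=63: acc |= 63<<14 -> acc=1043549 shift=21 [end]
Varint 3: bytes[4:7] = DD D8 3F -> value 1043549 (3 byte(s))
  byte[7]=0xE7 cont=1 payload=0x67=103: acc |= 103<<0 -> acc=103 shift=7
  byte[8]=0x54 cont=0 payload=0x54=84: acc |= 84<<7 -> acc=10855 shift=14 [end]
Varint 4: bytes[7:9] = E7 54 -> value 10855 (2 byte(s))
  byte[9]=0x89 cont=1 payload=0x09=9: acc |= 9<<0 -> acc=9 shift=7
  byte[10]=0x2A cont=0 payload=0x2A=42: acc |= 42<<7 -> acc=5385 shift=14 [end]
Varint 5: bytes[9:11] = 89 2A -> value 5385 (2 byte(s))

Answer: 1 3 3 2 2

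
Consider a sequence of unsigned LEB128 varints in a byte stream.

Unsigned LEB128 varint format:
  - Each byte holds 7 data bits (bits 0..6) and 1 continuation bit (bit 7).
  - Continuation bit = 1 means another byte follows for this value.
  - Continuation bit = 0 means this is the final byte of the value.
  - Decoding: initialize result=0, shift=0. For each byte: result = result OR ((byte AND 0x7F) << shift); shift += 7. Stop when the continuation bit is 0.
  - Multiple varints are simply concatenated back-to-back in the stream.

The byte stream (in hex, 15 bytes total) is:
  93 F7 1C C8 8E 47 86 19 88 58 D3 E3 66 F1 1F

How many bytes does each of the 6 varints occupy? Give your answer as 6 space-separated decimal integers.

  byte[0]=0x93 cont=1 payload=0x13=19: acc |= 19<<0 -> acc=19 shift=7
  byte[1]=0xF7 cont=1 payload=0x77=119: acc |= 119<<7 -> acc=15251 shift=14
  byte[2]=0x1C cont=0 payload=0x1C=28: acc |= 28<<14 -> acc=474003 shift=21 [end]
Varint 1: bytes[0:3] = 93 F7 1C -> value 474003 (3 byte(s))
  byte[3]=0xC8 cont=1 payload=0x48=72: acc |= 72<<0 -> acc=72 shift=7
  byte[4]=0x8E cont=1 payload=0x0E=14: acc |= 14<<7 -> acc=1864 shift=14
  byte[5]=0x47 cont=0 payload=0x47=71: acc |= 71<<14 -> acc=1165128 shift=21 [end]
Varint 2: bytes[3:6] = C8 8E 47 -> value 1165128 (3 byte(s))
  byte[6]=0x86 cont=1 payload=0x06=6: acc |= 6<<0 -> acc=6 shift=7
  byte[7]=0x19 cont=0 payload=0x19=25: acc |= 25<<7 -> acc=3206 shift=14 [end]
Varint 3: bytes[6:8] = 86 19 -> value 3206 (2 byte(s))
  byte[8]=0x88 cont=1 payload=0x08=8: acc |= 8<<0 -> acc=8 shift=7
  byte[9]=0x58 cont=0 payload=0x58=88: acc |= 88<<7 -> acc=11272 shift=14 [end]
Varint 4: bytes[8:10] = 88 58 -> value 11272 (2 byte(s))
  byte[10]=0xD3 cont=1 payload=0x53=83: acc |= 83<<0 -> acc=83 shift=7
  byte[11]=0xE3 cont=1 payload=0x63=99: acc |= 99<<7 -> acc=12755 shift=14
  byte[12]=0x66 cont=0 payload=0x66=102: acc |= 102<<14 -> acc=1683923 shift=21 [end]
Varint 5: bytes[10:13] = D3 E3 66 -> value 1683923 (3 byte(s))
  byte[13]=0xF1 cont=1 payload=0x71=113: acc |= 113<<0 -> acc=113 shift=7
  byte[14]=0x1F cont=0 payload=0x1F=31: acc |= 31<<7 -> acc=4081 shift=14 [end]
Varint 6: bytes[13:15] = F1 1F -> value 4081 (2 byte(s))

Answer: 3 3 2 2 3 2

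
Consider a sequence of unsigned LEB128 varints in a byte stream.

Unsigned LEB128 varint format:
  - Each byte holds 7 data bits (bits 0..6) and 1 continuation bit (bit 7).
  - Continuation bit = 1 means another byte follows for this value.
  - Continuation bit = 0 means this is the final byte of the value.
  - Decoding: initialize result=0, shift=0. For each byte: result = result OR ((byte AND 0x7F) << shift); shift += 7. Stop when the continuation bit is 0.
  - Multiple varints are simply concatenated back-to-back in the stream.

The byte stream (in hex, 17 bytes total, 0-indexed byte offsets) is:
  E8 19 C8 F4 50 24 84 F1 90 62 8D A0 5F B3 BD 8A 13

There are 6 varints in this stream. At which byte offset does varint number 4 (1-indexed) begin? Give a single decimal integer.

Answer: 6

Derivation:
  byte[0]=0xE8 cont=1 payload=0x68=104: acc |= 104<<0 -> acc=104 shift=7
  byte[1]=0x19 cont=0 payload=0x19=25: acc |= 25<<7 -> acc=3304 shift=14 [end]
Varint 1: bytes[0:2] = E8 19 -> value 3304 (2 byte(s))
  byte[2]=0xC8 cont=1 payload=0x48=72: acc |= 72<<0 -> acc=72 shift=7
  byte[3]=0xF4 cont=1 payload=0x74=116: acc |= 116<<7 -> acc=14920 shift=14
  byte[4]=0x50 cont=0 payload=0x50=80: acc |= 80<<14 -> acc=1325640 shift=21 [end]
Varint 2: bytes[2:5] = C8 F4 50 -> value 1325640 (3 byte(s))
  byte[5]=0x24 cont=0 payload=0x24=36: acc |= 36<<0 -> acc=36 shift=7 [end]
Varint 3: bytes[5:6] = 24 -> value 36 (1 byte(s))
  byte[6]=0x84 cont=1 payload=0x04=4: acc |= 4<<0 -> acc=4 shift=7
  byte[7]=0xF1 cont=1 payload=0x71=113: acc |= 113<<7 -> acc=14468 shift=14
  byte[8]=0x90 cont=1 payload=0x10=16: acc |= 16<<14 -> acc=276612 shift=21
  byte[9]=0x62 cont=0 payload=0x62=98: acc |= 98<<21 -> acc=205797508 shift=28 [end]
Varint 4: bytes[6:10] = 84 F1 90 62 -> value 205797508 (4 byte(s))
  byte[10]=0x8D cont=1 payload=0x0D=13: acc |= 13<<0 -> acc=13 shift=7
  byte[11]=0xA0 cont=1 payload=0x20=32: acc |= 32<<7 -> acc=4109 shift=14
  byte[12]=0x5F cont=0 payload=0x5F=95: acc |= 95<<14 -> acc=1560589 shift=21 [end]
Varint 5: bytes[10:13] = 8D A0 5F -> value 1560589 (3 byte(s))
  byte[13]=0xB3 cont=1 payload=0x33=51: acc |= 51<<0 -> acc=51 shift=7
  byte[14]=0xBD cont=1 payload=0x3D=61: acc |= 61<<7 -> acc=7859 shift=14
  byte[15]=0x8A cont=1 payload=0x0A=10: acc |= 10<<14 -> acc=171699 shift=21
  byte[16]=0x13 cont=0 payload=0x13=19: acc |= 19<<21 -> acc=40017587 shift=28 [end]
Varint 6: bytes[13:17] = B3 BD 8A 13 -> value 40017587 (4 byte(s))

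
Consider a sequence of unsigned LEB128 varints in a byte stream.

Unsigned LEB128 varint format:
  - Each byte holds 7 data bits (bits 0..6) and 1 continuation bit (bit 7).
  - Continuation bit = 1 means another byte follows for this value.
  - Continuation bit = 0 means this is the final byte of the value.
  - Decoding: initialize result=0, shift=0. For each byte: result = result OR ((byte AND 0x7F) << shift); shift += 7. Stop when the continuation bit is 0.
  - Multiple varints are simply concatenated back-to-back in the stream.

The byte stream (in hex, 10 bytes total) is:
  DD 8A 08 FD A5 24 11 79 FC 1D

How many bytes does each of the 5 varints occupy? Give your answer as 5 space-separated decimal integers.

  byte[0]=0xDD cont=1 payload=0x5D=93: acc |= 93<<0 -> acc=93 shift=7
  byte[1]=0x8A cont=1 payload=0x0A=10: acc |= 10<<7 -> acc=1373 shift=14
  byte[2]=0x08 cont=0 payload=0x08=8: acc |= 8<<14 -> acc=132445 shift=21 [end]
Varint 1: bytes[0:3] = DD 8A 08 -> value 132445 (3 byte(s))
  byte[3]=0xFD cont=1 payload=0x7D=125: acc |= 125<<0 -> acc=125 shift=7
  byte[4]=0xA5 cont=1 payload=0x25=37: acc |= 37<<7 -> acc=4861 shift=14
  byte[5]=0x24 cont=0 payload=0x24=36: acc |= 36<<14 -> acc=594685 shift=21 [end]
Varint 2: bytes[3:6] = FD A5 24 -> value 594685 (3 byte(s))
  byte[6]=0x11 cont=0 payload=0x11=17: acc |= 17<<0 -> acc=17 shift=7 [end]
Varint 3: bytes[6:7] = 11 -> value 17 (1 byte(s))
  byte[7]=0x79 cont=0 payload=0x79=121: acc |= 121<<0 -> acc=121 shift=7 [end]
Varint 4: bytes[7:8] = 79 -> value 121 (1 byte(s))
  byte[8]=0xFC cont=1 payload=0x7C=124: acc |= 124<<0 -> acc=124 shift=7
  byte[9]=0x1D cont=0 payload=0x1D=29: acc |= 29<<7 -> acc=3836 shift=14 [end]
Varint 5: bytes[8:10] = FC 1D -> value 3836 (2 byte(s))

Answer: 3 3 1 1 2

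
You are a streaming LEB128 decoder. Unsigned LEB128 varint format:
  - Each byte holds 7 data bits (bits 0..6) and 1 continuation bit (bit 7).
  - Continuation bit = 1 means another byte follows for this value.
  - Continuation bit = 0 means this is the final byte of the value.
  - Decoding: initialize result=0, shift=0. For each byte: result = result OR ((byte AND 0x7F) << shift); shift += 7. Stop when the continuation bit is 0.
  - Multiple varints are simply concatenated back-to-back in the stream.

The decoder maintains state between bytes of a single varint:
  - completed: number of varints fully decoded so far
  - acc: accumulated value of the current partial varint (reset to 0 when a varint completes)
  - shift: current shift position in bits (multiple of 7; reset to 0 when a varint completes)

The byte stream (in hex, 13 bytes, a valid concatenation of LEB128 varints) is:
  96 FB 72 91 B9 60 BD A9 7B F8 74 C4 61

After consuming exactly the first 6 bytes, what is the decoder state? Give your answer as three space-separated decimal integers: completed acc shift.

Answer: 2 0 0

Derivation:
byte[0]=0x96 cont=1 payload=0x16: acc |= 22<<0 -> completed=0 acc=22 shift=7
byte[1]=0xFB cont=1 payload=0x7B: acc |= 123<<7 -> completed=0 acc=15766 shift=14
byte[2]=0x72 cont=0 payload=0x72: varint #1 complete (value=1883542); reset -> completed=1 acc=0 shift=0
byte[3]=0x91 cont=1 payload=0x11: acc |= 17<<0 -> completed=1 acc=17 shift=7
byte[4]=0xB9 cont=1 payload=0x39: acc |= 57<<7 -> completed=1 acc=7313 shift=14
byte[5]=0x60 cont=0 payload=0x60: varint #2 complete (value=1580177); reset -> completed=2 acc=0 shift=0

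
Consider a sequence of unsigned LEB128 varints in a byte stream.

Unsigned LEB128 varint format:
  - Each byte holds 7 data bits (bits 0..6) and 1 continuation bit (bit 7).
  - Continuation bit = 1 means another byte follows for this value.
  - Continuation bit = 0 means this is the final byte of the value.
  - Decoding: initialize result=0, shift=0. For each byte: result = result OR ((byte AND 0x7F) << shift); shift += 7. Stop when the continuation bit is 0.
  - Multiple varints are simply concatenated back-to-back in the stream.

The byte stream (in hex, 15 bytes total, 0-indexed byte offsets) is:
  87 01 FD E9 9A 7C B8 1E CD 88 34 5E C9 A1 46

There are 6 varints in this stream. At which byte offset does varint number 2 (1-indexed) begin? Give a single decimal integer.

Answer: 2

Derivation:
  byte[0]=0x87 cont=1 payload=0x07=7: acc |= 7<<0 -> acc=7 shift=7
  byte[1]=0x01 cont=0 payload=0x01=1: acc |= 1<<7 -> acc=135 shift=14 [end]
Varint 1: bytes[0:2] = 87 01 -> value 135 (2 byte(s))
  byte[2]=0xFD cont=1 payload=0x7D=125: acc |= 125<<0 -> acc=125 shift=7
  byte[3]=0xE9 cont=1 payload=0x69=105: acc |= 105<<7 -> acc=13565 shift=14
  byte[4]=0x9A cont=1 payload=0x1A=26: acc |= 26<<14 -> acc=439549 shift=21
  byte[5]=0x7C cont=0 payload=0x7C=124: acc |= 124<<21 -> acc=260486397 shift=28 [end]
Varint 2: bytes[2:6] = FD E9 9A 7C -> value 260486397 (4 byte(s))
  byte[6]=0xB8 cont=1 payload=0x38=56: acc |= 56<<0 -> acc=56 shift=7
  byte[7]=0x1E cont=0 payload=0x1E=30: acc |= 30<<7 -> acc=3896 shift=14 [end]
Varint 3: bytes[6:8] = B8 1E -> value 3896 (2 byte(s))
  byte[8]=0xCD cont=1 payload=0x4D=77: acc |= 77<<0 -> acc=77 shift=7
  byte[9]=0x88 cont=1 payload=0x08=8: acc |= 8<<7 -> acc=1101 shift=14
  byte[10]=0x34 cont=0 payload=0x34=52: acc |= 52<<14 -> acc=853069 shift=21 [end]
Varint 4: bytes[8:11] = CD 88 34 -> value 853069 (3 byte(s))
  byte[11]=0x5E cont=0 payload=0x5E=94: acc |= 94<<0 -> acc=94 shift=7 [end]
Varint 5: bytes[11:12] = 5E -> value 94 (1 byte(s))
  byte[12]=0xC9 cont=1 payload=0x49=73: acc |= 73<<0 -> acc=73 shift=7
  byte[13]=0xA1 cont=1 payload=0x21=33: acc |= 33<<7 -> acc=4297 shift=14
  byte[14]=0x46 cont=0 payload=0x46=70: acc |= 70<<14 -> acc=1151177 shift=21 [end]
Varint 6: bytes[12:15] = C9 A1 46 -> value 1151177 (3 byte(s))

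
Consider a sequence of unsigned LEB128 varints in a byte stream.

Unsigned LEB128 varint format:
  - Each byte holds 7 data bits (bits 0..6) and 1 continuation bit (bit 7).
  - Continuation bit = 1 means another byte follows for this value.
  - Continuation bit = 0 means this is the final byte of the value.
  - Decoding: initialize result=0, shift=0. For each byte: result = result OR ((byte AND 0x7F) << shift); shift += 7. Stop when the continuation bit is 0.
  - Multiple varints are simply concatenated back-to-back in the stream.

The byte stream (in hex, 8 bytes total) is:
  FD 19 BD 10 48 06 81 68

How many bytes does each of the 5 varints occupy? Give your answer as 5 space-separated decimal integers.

Answer: 2 2 1 1 2

Derivation:
  byte[0]=0xFD cont=1 payload=0x7D=125: acc |= 125<<0 -> acc=125 shift=7
  byte[1]=0x19 cont=0 payload=0x19=25: acc |= 25<<7 -> acc=3325 shift=14 [end]
Varint 1: bytes[0:2] = FD 19 -> value 3325 (2 byte(s))
  byte[2]=0xBD cont=1 payload=0x3D=61: acc |= 61<<0 -> acc=61 shift=7
  byte[3]=0x10 cont=0 payload=0x10=16: acc |= 16<<7 -> acc=2109 shift=14 [end]
Varint 2: bytes[2:4] = BD 10 -> value 2109 (2 byte(s))
  byte[4]=0x48 cont=0 payload=0x48=72: acc |= 72<<0 -> acc=72 shift=7 [end]
Varint 3: bytes[4:5] = 48 -> value 72 (1 byte(s))
  byte[5]=0x06 cont=0 payload=0x06=6: acc |= 6<<0 -> acc=6 shift=7 [end]
Varint 4: bytes[5:6] = 06 -> value 6 (1 byte(s))
  byte[6]=0x81 cont=1 payload=0x01=1: acc |= 1<<0 -> acc=1 shift=7
  byte[7]=0x68 cont=0 payload=0x68=104: acc |= 104<<7 -> acc=13313 shift=14 [end]
Varint 5: bytes[6:8] = 81 68 -> value 13313 (2 byte(s))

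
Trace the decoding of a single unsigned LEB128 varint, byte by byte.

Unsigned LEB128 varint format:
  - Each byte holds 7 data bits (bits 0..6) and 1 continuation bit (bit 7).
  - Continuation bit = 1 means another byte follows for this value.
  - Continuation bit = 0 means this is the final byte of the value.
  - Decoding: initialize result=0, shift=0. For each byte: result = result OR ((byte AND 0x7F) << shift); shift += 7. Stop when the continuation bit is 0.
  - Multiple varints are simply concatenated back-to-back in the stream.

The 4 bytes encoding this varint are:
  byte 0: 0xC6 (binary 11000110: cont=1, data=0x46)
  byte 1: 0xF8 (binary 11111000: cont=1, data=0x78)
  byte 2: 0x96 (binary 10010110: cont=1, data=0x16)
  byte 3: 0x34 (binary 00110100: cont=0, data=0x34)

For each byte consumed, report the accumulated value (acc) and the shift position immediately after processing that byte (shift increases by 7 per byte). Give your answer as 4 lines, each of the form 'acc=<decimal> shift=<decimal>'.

Answer: acc=70 shift=7
acc=15430 shift=14
acc=375878 shift=21
acc=109427782 shift=28

Derivation:
byte 0=0xC6: payload=0x46=70, contrib = 70<<0 = 70; acc -> 70, shift -> 7
byte 1=0xF8: payload=0x78=120, contrib = 120<<7 = 15360; acc -> 15430, shift -> 14
byte 2=0x96: payload=0x16=22, contrib = 22<<14 = 360448; acc -> 375878, shift -> 21
byte 3=0x34: payload=0x34=52, contrib = 52<<21 = 109051904; acc -> 109427782, shift -> 28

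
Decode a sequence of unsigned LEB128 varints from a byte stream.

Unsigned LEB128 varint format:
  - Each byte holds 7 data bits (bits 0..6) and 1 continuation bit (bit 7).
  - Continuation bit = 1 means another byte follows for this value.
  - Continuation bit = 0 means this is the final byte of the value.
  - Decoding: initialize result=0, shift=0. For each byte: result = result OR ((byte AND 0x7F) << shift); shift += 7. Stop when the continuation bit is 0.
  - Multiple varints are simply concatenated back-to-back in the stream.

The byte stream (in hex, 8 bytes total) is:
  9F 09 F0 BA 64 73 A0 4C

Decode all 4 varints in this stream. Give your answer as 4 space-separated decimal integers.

  byte[0]=0x9F cont=1 payload=0x1F=31: acc |= 31<<0 -> acc=31 shift=7
  byte[1]=0x09 cont=0 payload=0x09=9: acc |= 9<<7 -> acc=1183 shift=14 [end]
Varint 1: bytes[0:2] = 9F 09 -> value 1183 (2 byte(s))
  byte[2]=0xF0 cont=1 payload=0x70=112: acc |= 112<<0 -> acc=112 shift=7
  byte[3]=0xBA cont=1 payload=0x3A=58: acc |= 58<<7 -> acc=7536 shift=14
  byte[4]=0x64 cont=0 payload=0x64=100: acc |= 100<<14 -> acc=1645936 shift=21 [end]
Varint 2: bytes[2:5] = F0 BA 64 -> value 1645936 (3 byte(s))
  byte[5]=0x73 cont=0 payload=0x73=115: acc |= 115<<0 -> acc=115 shift=7 [end]
Varint 3: bytes[5:6] = 73 -> value 115 (1 byte(s))
  byte[6]=0xA0 cont=1 payload=0x20=32: acc |= 32<<0 -> acc=32 shift=7
  byte[7]=0x4C cont=0 payload=0x4C=76: acc |= 76<<7 -> acc=9760 shift=14 [end]
Varint 4: bytes[6:8] = A0 4C -> value 9760 (2 byte(s))

Answer: 1183 1645936 115 9760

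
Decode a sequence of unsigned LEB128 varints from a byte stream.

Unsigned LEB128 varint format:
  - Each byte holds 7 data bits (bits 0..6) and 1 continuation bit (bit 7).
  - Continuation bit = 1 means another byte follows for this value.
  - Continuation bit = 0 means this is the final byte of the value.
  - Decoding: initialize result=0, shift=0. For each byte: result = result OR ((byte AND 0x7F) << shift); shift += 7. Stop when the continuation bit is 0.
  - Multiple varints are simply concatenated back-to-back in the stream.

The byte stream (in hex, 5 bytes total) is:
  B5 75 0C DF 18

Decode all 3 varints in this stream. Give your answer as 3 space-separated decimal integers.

Answer: 15029 12 3167

Derivation:
  byte[0]=0xB5 cont=1 payload=0x35=53: acc |= 53<<0 -> acc=53 shift=7
  byte[1]=0x75 cont=0 payload=0x75=117: acc |= 117<<7 -> acc=15029 shift=14 [end]
Varint 1: bytes[0:2] = B5 75 -> value 15029 (2 byte(s))
  byte[2]=0x0C cont=0 payload=0x0C=12: acc |= 12<<0 -> acc=12 shift=7 [end]
Varint 2: bytes[2:3] = 0C -> value 12 (1 byte(s))
  byte[3]=0xDF cont=1 payload=0x5F=95: acc |= 95<<0 -> acc=95 shift=7
  byte[4]=0x18 cont=0 payload=0x18=24: acc |= 24<<7 -> acc=3167 shift=14 [end]
Varint 3: bytes[3:5] = DF 18 -> value 3167 (2 byte(s))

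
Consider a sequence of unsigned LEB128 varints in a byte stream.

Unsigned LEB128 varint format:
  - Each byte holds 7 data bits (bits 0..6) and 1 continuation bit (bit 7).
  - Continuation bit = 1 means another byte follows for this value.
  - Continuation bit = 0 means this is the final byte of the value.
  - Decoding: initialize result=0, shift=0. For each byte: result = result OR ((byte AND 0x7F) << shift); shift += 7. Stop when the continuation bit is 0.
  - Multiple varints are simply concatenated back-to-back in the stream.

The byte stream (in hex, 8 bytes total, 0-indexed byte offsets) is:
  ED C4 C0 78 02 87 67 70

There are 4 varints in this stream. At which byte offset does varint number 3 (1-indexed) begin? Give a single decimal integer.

  byte[0]=0xED cont=1 payload=0x6D=109: acc |= 109<<0 -> acc=109 shift=7
  byte[1]=0xC4 cont=1 payload=0x44=68: acc |= 68<<7 -> acc=8813 shift=14
  byte[2]=0xC0 cont=1 payload=0x40=64: acc |= 64<<14 -> acc=1057389 shift=21
  byte[3]=0x78 cont=0 payload=0x78=120: acc |= 120<<21 -> acc=252715629 shift=28 [end]
Varint 1: bytes[0:4] = ED C4 C0 78 -> value 252715629 (4 byte(s))
  byte[4]=0x02 cont=0 payload=0x02=2: acc |= 2<<0 -> acc=2 shift=7 [end]
Varint 2: bytes[4:5] = 02 -> value 2 (1 byte(s))
  byte[5]=0x87 cont=1 payload=0x07=7: acc |= 7<<0 -> acc=7 shift=7
  byte[6]=0x67 cont=0 payload=0x67=103: acc |= 103<<7 -> acc=13191 shift=14 [end]
Varint 3: bytes[5:7] = 87 67 -> value 13191 (2 byte(s))
  byte[7]=0x70 cont=0 payload=0x70=112: acc |= 112<<0 -> acc=112 shift=7 [end]
Varint 4: bytes[7:8] = 70 -> value 112 (1 byte(s))

Answer: 5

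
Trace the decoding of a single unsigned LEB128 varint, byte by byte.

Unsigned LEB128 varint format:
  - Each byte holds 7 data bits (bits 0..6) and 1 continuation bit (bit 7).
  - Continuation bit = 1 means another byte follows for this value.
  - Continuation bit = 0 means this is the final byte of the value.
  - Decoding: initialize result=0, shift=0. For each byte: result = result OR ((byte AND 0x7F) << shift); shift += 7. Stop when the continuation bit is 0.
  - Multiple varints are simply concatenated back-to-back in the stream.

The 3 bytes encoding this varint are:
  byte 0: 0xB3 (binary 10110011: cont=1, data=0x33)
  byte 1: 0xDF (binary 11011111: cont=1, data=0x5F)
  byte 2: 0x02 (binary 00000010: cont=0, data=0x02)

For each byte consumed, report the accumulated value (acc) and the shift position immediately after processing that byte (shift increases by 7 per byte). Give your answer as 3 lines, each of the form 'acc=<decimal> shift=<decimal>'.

byte 0=0xB3: payload=0x33=51, contrib = 51<<0 = 51; acc -> 51, shift -> 7
byte 1=0xDF: payload=0x5F=95, contrib = 95<<7 = 12160; acc -> 12211, shift -> 14
byte 2=0x02: payload=0x02=2, contrib = 2<<14 = 32768; acc -> 44979, shift -> 21

Answer: acc=51 shift=7
acc=12211 shift=14
acc=44979 shift=21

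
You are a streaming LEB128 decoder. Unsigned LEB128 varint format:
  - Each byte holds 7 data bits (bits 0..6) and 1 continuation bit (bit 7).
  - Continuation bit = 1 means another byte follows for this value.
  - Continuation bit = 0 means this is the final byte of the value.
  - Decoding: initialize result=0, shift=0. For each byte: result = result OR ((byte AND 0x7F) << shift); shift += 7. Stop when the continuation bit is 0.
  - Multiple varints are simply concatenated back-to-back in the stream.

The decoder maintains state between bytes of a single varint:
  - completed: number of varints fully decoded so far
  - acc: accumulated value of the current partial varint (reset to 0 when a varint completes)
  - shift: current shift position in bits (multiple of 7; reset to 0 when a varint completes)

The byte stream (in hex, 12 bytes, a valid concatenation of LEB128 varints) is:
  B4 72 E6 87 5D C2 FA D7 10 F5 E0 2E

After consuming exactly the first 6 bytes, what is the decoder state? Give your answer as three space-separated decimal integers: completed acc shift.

byte[0]=0xB4 cont=1 payload=0x34: acc |= 52<<0 -> completed=0 acc=52 shift=7
byte[1]=0x72 cont=0 payload=0x72: varint #1 complete (value=14644); reset -> completed=1 acc=0 shift=0
byte[2]=0xE6 cont=1 payload=0x66: acc |= 102<<0 -> completed=1 acc=102 shift=7
byte[3]=0x87 cont=1 payload=0x07: acc |= 7<<7 -> completed=1 acc=998 shift=14
byte[4]=0x5D cont=0 payload=0x5D: varint #2 complete (value=1524710); reset -> completed=2 acc=0 shift=0
byte[5]=0xC2 cont=1 payload=0x42: acc |= 66<<0 -> completed=2 acc=66 shift=7

Answer: 2 66 7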